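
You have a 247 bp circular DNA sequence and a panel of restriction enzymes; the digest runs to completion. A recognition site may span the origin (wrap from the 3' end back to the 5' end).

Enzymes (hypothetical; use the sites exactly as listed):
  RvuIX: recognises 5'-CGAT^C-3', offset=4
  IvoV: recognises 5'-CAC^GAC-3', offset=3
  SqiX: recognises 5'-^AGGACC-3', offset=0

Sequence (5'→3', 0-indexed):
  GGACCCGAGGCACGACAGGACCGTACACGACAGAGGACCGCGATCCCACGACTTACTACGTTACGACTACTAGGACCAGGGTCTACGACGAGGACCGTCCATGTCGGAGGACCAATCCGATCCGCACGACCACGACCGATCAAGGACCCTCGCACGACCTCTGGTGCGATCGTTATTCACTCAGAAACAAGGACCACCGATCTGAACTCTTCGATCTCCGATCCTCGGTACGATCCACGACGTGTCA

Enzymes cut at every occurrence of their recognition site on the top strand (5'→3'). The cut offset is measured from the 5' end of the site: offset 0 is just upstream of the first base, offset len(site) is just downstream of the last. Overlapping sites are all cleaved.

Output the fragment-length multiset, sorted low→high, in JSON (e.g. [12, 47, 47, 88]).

Per-enzyme occurrences:
  RvuIX CGATC/4: at [40, 117, 136, 166, 197, 211, 218, 230] ⇒ [44, 121, 140, 170, 201, 215, 222, 234]
  IvoV CACGAC/3: at [10, 25, 46, 124, 130, 152, 235] ⇒ [13, 28, 49, 127, 133, 155, 238]
  SqiX AGGACC/0: at [16, 33, 71, 90, 107, 142, 189, 246] ⇒ [16, 33, 71, 90, 107, 142, 189, 246]

All cut coordinates (distinct, sorted): [13, 16, 28, 33, 44, 49, 71, 90, 107, 121, 127, 133, 140, 142, 155, 170, 189, 201, 215, 222, 234, 238, 246]

Fragments:
  13→16: 3 bp
  16→28: 12 bp
  28→33: 5 bp
  33→44: 11 bp
  44→49: 5 bp
  49→71: 22 bp
  71→90: 19 bp
  90→107: 17 bp
  107→121: 14 bp
  121→127: 6 bp
  127→133: 6 bp
  133→140: 7 bp
  140→142: 2 bp
  142→155: 13 bp
  155→170: 15 bp
  170→189: 19 bp
  189→201: 12 bp
  201→215: 14 bp
  215→222: 7 bp
  222→234: 12 bp
  234→238: 4 bp
  238→246: 8 bp
  246→13 (wrap): 247-246+13 = 14 bp

[2,3,4,5,5,6,6,7,7,8,11,12,12,12,13,14,14,14,15,17,19,19,22]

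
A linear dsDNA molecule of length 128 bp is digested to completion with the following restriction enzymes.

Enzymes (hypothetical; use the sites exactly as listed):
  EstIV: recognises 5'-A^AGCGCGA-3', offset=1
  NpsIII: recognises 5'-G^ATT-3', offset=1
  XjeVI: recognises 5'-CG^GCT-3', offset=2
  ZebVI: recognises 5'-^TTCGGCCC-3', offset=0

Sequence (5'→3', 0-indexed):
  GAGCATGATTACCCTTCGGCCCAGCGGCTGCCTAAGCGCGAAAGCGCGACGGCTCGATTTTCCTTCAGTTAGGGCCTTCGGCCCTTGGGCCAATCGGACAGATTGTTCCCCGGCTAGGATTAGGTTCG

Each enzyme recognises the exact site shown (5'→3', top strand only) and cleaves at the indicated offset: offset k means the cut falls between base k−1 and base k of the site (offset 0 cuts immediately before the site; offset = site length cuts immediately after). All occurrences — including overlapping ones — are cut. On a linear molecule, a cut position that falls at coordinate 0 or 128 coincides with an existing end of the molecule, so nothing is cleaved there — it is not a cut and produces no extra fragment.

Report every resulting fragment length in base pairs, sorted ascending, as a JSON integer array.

[5,6,7,7,8,8,9,10,11,12,20,25]

Per-enzyme occurrences:
  EstIV AAGCGCGA/1: at [33, 41] ⇒ [34, 42]
  NpsIII GATT/1: at [6, 55, 100, 117] ⇒ [7, 56, 101, 118]
  XjeVI CGGCT/2: at [24, 49, 110] ⇒ [26, 51, 112]
  ZebVI TTCGGCCC/0: at [14, 76] ⇒ [14, 76]

Pooled cuts: [7, 14, 26, 34, 42, 51, 56, 76, 101, 112, 118]

Fragments:
  [0,7): 7 bp
  [7,14): 7 bp
  [14,26): 12 bp
  [26,34): 8 bp
  [34,42): 8 bp
  [42,51): 9 bp
  [51,56): 5 bp
  [56,76): 20 bp
  [76,101): 25 bp
  [101,112): 11 bp
  [112,118): 6 bp
  [118,128): 10 bp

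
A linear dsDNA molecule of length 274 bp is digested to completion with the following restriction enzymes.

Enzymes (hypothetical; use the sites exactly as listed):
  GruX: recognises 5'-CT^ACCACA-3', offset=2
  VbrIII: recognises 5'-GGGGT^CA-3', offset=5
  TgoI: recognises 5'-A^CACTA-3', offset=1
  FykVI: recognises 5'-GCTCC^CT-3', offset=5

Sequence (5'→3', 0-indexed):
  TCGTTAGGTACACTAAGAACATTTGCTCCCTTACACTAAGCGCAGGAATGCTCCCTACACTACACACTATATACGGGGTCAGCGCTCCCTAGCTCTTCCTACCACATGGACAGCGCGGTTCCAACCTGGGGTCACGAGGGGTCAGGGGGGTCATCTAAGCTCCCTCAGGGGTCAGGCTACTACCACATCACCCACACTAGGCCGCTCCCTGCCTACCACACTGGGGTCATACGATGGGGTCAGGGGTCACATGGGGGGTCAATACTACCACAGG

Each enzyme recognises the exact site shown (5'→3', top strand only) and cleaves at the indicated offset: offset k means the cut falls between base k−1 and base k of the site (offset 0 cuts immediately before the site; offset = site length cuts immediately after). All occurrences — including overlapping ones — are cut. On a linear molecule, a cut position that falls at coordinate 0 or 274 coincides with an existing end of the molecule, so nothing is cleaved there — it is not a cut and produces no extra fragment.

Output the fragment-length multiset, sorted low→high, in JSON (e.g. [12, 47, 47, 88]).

[3,4,6,7,7,7,8,9,9,9,9,10,10,12,12,12,13,13,13,14,15,19,21,32]

Per-enzyme occurrences:
  GruX CTACCACA/2: at [98, 179, 212, 264] ⇒ [100, 181, 214, 266]
  VbrIII GGGGTCA/5: at [74, 127, 137, 146, 167, 222, 235, 242, 254] ⇒ [79, 132, 142, 151, 172, 227, 240, 247, 259]
  TgoI ACACTA/1: at [9, 32, 56, 63, 193] ⇒ [10, 33, 57, 64, 194]
  FykVI GCTCCCT/5: at [24, 49, 83, 158, 203] ⇒ [29, 54, 88, 163, 208]

Pooled cuts: [10, 29, 33, 54, 57, 64, 79, 88, 100, 132, 142, 151, 163, 172, 181, 194, 208, 214, 227, 240, 247, 259, 266]

Fragments:
  [0,10): 10 bp
  [10,29): 19 bp
  [29,33): 4 bp
  [33,54): 21 bp
  [54,57): 3 bp
  [57,64): 7 bp
  [64,79): 15 bp
  [79,88): 9 bp
  [88,100): 12 bp
  [100,132): 32 bp
  [132,142): 10 bp
  [142,151): 9 bp
  [151,163): 12 bp
  [163,172): 9 bp
  [172,181): 9 bp
  [181,194): 13 bp
  [194,208): 14 bp
  [208,214): 6 bp
  [214,227): 13 bp
  [227,240): 13 bp
  [240,247): 7 bp
  [247,259): 12 bp
  [259,266): 7 bp
  [266,274): 8 bp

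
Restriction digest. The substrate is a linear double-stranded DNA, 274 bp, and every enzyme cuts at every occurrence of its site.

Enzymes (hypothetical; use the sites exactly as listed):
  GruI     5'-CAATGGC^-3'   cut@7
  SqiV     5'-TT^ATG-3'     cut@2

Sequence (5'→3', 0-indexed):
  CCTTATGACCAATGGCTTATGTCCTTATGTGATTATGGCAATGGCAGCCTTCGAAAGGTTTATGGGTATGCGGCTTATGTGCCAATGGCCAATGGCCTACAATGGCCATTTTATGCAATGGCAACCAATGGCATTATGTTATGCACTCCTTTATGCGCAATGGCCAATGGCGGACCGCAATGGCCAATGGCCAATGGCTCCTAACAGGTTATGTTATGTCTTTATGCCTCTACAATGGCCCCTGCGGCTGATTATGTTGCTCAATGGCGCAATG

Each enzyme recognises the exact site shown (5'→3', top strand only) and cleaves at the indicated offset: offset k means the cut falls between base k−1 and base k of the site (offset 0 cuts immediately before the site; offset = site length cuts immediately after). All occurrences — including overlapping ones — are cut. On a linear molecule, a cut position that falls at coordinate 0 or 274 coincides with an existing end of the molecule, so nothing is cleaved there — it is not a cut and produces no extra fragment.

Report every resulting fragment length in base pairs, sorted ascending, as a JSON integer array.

[2,3,4,5,5,6,6,7,7,7,7,8,8,8,10,10,10,11,12,12,12,12,13,13,14,15,15,16,16]

Site scan:
  GruI (CAATGGC, off=7): starts [9, 38, 82, 89, 99, 115, 125, 157, 164, 177, 184, 191, 232, 261] → cuts [16, 45, 89, 96, 106, 122, 132, 164, 171, 184, 191, 198, 239, 268]
  SqiV (TTATG, off=2): starts [2, 16, 24, 32, 59, 74, 110, 133, 138, 150, 208, 213, 221, 251] → cuts [4, 18, 26, 34, 61, 76, 112, 135, 140, 152, 210, 215, 223, 253]

Pooled cuts: [4, 16, 18, 26, 34, 45, 61, 76, 89, 96, 106, 112, 122, 132, 135, 140, 152, 164, 171, 184, 191, 198, 210, 215, 223, 239, 253, 268]

Fragments:
  [0,4): 4 bp
  [4,16): 12 bp
  [16,18): 2 bp
  [18,26): 8 bp
  [26,34): 8 bp
  [34,45): 11 bp
  [45,61): 16 bp
  [61,76): 15 bp
  [76,89): 13 bp
  [89,96): 7 bp
  [96,106): 10 bp
  [106,112): 6 bp
  [112,122): 10 bp
  [122,132): 10 bp
  [132,135): 3 bp
  [135,140): 5 bp
  [140,152): 12 bp
  [152,164): 12 bp
  [164,171): 7 bp
  [171,184): 13 bp
  [184,191): 7 bp
  [191,198): 7 bp
  [198,210): 12 bp
  [210,215): 5 bp
  [215,223): 8 bp
  [223,239): 16 bp
  [239,253): 14 bp
  [253,268): 15 bp
  [268,274): 6 bp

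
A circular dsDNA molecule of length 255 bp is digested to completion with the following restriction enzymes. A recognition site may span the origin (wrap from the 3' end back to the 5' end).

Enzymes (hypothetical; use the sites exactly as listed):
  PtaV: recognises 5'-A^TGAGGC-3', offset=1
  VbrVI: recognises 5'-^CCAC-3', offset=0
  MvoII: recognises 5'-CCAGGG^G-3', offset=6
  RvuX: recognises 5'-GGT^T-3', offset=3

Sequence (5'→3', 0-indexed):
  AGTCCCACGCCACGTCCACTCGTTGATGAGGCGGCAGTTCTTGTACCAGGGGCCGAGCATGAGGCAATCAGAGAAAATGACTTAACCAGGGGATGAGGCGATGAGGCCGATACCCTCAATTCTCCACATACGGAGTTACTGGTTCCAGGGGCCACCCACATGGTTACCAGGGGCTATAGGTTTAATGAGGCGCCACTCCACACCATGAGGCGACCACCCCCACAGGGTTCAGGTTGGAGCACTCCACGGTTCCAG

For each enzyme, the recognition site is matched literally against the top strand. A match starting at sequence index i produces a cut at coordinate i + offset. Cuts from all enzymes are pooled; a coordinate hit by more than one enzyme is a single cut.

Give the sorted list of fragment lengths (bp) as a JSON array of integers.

[1,2,4,4,5,5,6,6,6,7,7,7,8,8,8,8,8,9,9,9,9,9,11,20,22,25,32]

Scan for sites:
  PtaV (ATGAGGC, off=1): starts [25, 58, 92, 100, 184, 204] → cuts [26, 59, 93, 101, 185, 205]
  VbrVI (CCAC, off=0): starts [4, 9, 15, 123, 151, 155, 192, 197, 213, 219, 243] → cuts [4, 9, 15, 123, 151, 155, 192, 197, 213, 219, 243]
  MvoII (CCAGGGG, off=6): starts [45, 85, 144, 166] → cuts [51, 91, 150, 172]
  RvuX (GGTT, off=3): starts [140, 161, 178, 225, 231, 247] → cuts [143, 164, 181, 228, 234, 250]

All cut coordinates (distinct, sorted): [4, 9, 15, 26, 51, 59, 91, 93, 101, 123, 143, 150, 151, 155, 164, 172, 181, 185, 192, 197, 205, 213, 219, 228, 234, 243, 250]

Fragments:
  4→9: 5 bp
  9→15: 6 bp
  15→26: 11 bp
  26→51: 25 bp
  51→59: 8 bp
  59→91: 32 bp
  91→93: 2 bp
  93→101: 8 bp
  101→123: 22 bp
  123→143: 20 bp
  143→150: 7 bp
  150→151: 1 bp
  151→155: 4 bp
  155→164: 9 bp
  164→172: 8 bp
  172→181: 9 bp
  181→185: 4 bp
  185→192: 7 bp
  192→197: 5 bp
  197→205: 8 bp
  205→213: 8 bp
  213→219: 6 bp
  219→228: 9 bp
  228→234: 6 bp
  234→243: 9 bp
  243→250: 7 bp
  250→4 (wrap): 255-250+4 = 9 bp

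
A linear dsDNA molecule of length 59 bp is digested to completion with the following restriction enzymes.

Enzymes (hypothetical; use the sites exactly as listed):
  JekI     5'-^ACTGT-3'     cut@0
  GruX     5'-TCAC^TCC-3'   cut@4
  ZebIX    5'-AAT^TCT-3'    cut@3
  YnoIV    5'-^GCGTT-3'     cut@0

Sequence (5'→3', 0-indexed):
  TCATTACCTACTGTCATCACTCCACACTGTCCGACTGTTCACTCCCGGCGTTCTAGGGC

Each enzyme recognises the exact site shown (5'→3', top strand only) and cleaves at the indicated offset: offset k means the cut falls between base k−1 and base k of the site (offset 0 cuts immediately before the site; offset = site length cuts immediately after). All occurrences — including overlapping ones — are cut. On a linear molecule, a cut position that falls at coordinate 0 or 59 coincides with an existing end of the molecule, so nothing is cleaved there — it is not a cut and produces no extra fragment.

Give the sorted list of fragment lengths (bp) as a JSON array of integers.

[5,5,8,9,9,11,12]

Site scan:
  JekI ACTGT/0: at [9, 25, 33] ⇒ [9, 25, 33]
  GruX TCACTCC/4: at [16, 38] ⇒ [20, 42]
  ZebIX (AATTCT, off=3): no sites
  YnoIV GCGTT/0: at [47] ⇒ [47]

Pooled cuts: [9, 20, 25, 33, 42, 47]

Fragments:
  [0,9): 9 bp
  [9,20): 11 bp
  [20,25): 5 bp
  [25,33): 8 bp
  [33,42): 9 bp
  [42,47): 5 bp
  [47,59): 12 bp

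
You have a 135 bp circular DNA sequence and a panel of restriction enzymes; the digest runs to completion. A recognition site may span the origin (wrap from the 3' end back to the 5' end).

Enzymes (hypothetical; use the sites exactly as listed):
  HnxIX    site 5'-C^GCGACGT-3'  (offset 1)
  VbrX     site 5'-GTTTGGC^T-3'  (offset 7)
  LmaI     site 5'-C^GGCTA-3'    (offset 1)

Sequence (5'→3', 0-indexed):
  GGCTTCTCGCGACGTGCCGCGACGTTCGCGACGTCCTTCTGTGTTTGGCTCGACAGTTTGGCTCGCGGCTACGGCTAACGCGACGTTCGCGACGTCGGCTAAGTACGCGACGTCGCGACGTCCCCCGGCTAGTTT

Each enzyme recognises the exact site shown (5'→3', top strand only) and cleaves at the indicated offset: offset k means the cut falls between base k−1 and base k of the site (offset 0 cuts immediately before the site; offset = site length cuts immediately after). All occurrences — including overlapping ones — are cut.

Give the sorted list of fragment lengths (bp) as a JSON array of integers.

Site scan:
  HnxIX (CGCGACGT, off=1): starts [7, 17, 26, 78, 87, 105, 113] → cuts [8, 18, 27, 79, 88, 106, 114]
  VbrX (GTTTGGCT, off=7): starts [42, 55, 131] → cuts [3, 49, 62]
  LmaI (CGGCTA, off=1): starts [65, 71, 95, 125] → cuts [66, 72, 96, 126]

All cut coordinates (distinct, sorted): [3, 8, 18, 27, 49, 62, 66, 72, 79, 88, 96, 106, 114, 126]

Fragment lengths:
  3→8: 5 bp
  8→18: 10 bp
  18→27: 9 bp
  27→49: 22 bp
  49→62: 13 bp
  62→66: 4 bp
  66→72: 6 bp
  72→79: 7 bp
  79→88: 9 bp
  88→96: 8 bp
  96→106: 10 bp
  106→114: 8 bp
  114→126: 12 bp
  126→3 (wrap): 135-126+3 = 12 bp

[4,5,6,7,8,8,9,9,10,10,12,12,13,22]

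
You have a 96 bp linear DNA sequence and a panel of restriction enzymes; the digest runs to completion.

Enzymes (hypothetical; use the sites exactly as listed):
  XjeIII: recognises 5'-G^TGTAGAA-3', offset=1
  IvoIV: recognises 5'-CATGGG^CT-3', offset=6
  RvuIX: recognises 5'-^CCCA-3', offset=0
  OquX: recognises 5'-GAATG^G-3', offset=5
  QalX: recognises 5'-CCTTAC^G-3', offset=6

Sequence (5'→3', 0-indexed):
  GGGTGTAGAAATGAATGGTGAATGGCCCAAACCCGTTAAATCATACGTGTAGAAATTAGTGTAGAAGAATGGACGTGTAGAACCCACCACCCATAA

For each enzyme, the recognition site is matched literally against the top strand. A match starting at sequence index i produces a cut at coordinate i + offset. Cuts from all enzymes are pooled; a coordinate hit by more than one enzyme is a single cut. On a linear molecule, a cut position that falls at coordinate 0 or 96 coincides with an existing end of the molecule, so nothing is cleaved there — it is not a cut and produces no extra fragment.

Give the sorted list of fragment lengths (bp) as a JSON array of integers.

[1,3,4,7,7,7,7,12,12,14,22]

Site scan:
  XjeIII (GTGTAGAA, off=1): starts [2, 46, 58, 74] → cuts [3, 47, 59, 75]
  IvoIV (CATGGGCT, off=6): no sites
  RvuIX (CCCA, off=0): starts [25, 82, 89] → cuts [25, 82, 89]
  OquX (GAATGG, off=5): starts [12, 19, 66] → cuts [17, 24, 71]
  QalX (CCTTACG, off=6): no sites

Pooled cuts: [3, 17, 24, 25, 47, 59, 71, 75, 82, 89]

Fragment lengths:
  [0,3): 3 bp
  [3,17): 14 bp
  [17,24): 7 bp
  [24,25): 1 bp
  [25,47): 22 bp
  [47,59): 12 bp
  [59,71): 12 bp
  [71,75): 4 bp
  [75,82): 7 bp
  [82,89): 7 bp
  [89,96): 7 bp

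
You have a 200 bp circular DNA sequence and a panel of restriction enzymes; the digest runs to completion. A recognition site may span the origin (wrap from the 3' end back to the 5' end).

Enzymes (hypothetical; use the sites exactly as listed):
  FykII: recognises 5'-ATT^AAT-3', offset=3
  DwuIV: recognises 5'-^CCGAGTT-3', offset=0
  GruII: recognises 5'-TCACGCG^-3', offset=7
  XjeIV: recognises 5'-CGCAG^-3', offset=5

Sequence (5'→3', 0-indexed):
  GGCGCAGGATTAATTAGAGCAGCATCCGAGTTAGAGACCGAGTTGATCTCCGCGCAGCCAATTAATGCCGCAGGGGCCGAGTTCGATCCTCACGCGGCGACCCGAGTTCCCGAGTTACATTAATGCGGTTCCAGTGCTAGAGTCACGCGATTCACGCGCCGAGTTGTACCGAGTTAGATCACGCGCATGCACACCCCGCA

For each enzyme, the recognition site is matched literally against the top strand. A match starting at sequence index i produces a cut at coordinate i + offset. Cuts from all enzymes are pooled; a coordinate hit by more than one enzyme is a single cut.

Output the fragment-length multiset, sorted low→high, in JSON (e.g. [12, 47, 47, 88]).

[3,4,5,6,6,8,9,10,10,12,12,14,16,17,20,20,28]

Scan for sites:
  FykII (ATTAAT, off=3): starts [8, 60, 118] → cuts [11, 63, 121]
  DwuIV (CCGAGTT, off=0): starts [25, 37, 76, 101, 109, 158, 168] → cuts [25, 37, 76, 101, 109, 158, 168]
  GruII (TCACGCG, off=7): starts [89, 142, 151, 178] → cuts [96, 149, 158, 185]
  XjeIV (CGCAG, off=5): starts [2, 52, 68, 196] → cuts [1, 7, 57, 73]

All cut coordinates (distinct, sorted): [1, 7, 11, 25, 37, 57, 63, 73, 76, 96, 101, 109, 121, 149, 158, 168, 185]

Fragments:
  1→7: 6 bp
  7→11: 4 bp
  11→25: 14 bp
  25→37: 12 bp
  37→57: 20 bp
  57→63: 6 bp
  63→73: 10 bp
  73→76: 3 bp
  76→96: 20 bp
  96→101: 5 bp
  101→109: 8 bp
  109→121: 12 bp
  121→149: 28 bp
  149→158: 9 bp
  158→168: 10 bp
  168→185: 17 bp
  185→1 (wrap): 200-185+1 = 16 bp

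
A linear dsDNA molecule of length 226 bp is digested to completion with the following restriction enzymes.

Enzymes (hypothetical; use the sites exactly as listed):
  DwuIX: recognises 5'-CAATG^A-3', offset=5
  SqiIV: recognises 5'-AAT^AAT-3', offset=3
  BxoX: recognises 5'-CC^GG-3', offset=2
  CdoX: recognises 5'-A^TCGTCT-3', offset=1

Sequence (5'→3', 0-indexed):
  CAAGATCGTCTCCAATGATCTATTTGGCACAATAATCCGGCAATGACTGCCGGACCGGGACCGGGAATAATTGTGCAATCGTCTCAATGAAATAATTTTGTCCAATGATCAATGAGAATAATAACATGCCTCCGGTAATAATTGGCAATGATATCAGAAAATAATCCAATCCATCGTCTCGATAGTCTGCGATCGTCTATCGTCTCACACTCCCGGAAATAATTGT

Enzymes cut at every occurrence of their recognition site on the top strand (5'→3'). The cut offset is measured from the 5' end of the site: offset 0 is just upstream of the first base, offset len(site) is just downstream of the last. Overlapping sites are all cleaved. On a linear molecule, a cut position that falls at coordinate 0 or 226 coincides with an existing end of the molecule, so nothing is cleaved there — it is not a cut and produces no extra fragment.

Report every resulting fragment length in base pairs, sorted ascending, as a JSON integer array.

[4,5,5,5,5,6,6,6,6,6,6,7,7,7,10,11,11,11,12,12,14,14,15,16,19]

Site scan:
  DwuIX (CAATGA, off=5): starts [12, 40, 84, 102, 109, 145] → cuts [17, 45, 89, 107, 114, 150]
  SqiIV (AATAAT, off=3): starts [30, 65, 90, 116, 136, 159, 217] → cuts [33, 68, 93, 119, 139, 162, 220]
  BxoX (CCGG, off=2): starts [36, 49, 54, 60, 131, 212] → cuts [38, 51, 56, 62, 133, 214]
  CdoX (ATCGTCT, off=1): starts [4, 77, 172, 191, 198] → cuts [5, 78, 173, 192, 199]

All cut coordinates (distinct, sorted): [5, 17, 33, 38, 45, 51, 56, 62, 68, 78, 89, 93, 107, 114, 119, 133, 139, 150, 162, 173, 192, 199, 214, 220]

Fragment lengths:
  [0,5): 5 bp
  [5,17): 12 bp
  [17,33): 16 bp
  [33,38): 5 bp
  [38,45): 7 bp
  [45,51): 6 bp
  [51,56): 5 bp
  [56,62): 6 bp
  [62,68): 6 bp
  [68,78): 10 bp
  [78,89): 11 bp
  [89,93): 4 bp
  [93,107): 14 bp
  [107,114): 7 bp
  [114,119): 5 bp
  [119,133): 14 bp
  [133,139): 6 bp
  [139,150): 11 bp
  [150,162): 12 bp
  [162,173): 11 bp
  [173,192): 19 bp
  [192,199): 7 bp
  [199,214): 15 bp
  [214,220): 6 bp
  [220,226): 6 bp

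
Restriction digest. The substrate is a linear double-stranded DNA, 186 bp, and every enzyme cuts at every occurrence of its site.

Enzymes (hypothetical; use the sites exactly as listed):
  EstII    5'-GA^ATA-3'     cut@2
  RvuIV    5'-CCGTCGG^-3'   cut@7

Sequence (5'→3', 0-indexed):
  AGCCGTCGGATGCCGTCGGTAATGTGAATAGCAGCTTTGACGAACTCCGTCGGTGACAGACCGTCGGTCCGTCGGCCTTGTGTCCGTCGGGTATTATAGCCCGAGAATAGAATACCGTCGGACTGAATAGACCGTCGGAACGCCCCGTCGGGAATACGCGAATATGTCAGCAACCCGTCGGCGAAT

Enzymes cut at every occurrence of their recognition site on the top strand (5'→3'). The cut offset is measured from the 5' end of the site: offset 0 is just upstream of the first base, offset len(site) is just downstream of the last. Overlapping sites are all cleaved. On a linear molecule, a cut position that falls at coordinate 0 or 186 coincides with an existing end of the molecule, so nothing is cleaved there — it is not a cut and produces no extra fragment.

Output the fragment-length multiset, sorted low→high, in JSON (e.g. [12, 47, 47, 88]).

Scan for sites:
  EstII GAATA/2: at [25, 104, 109, 124, 151, 159] ⇒ [27, 106, 111, 126, 153, 161]
  RvuIV CCGTCGG/7: at [2, 12, 46, 60, 68, 83, 114, 131, 144, 174] ⇒ [9, 19, 53, 67, 75, 90, 121, 138, 151, 181]

Pooled cuts: [9, 19, 27, 53, 67, 75, 90, 106, 111, 121, 126, 138, 151, 153, 161, 181]

Fragments:
  [0,9): 9 bp
  [9,19): 10 bp
  [19,27): 8 bp
  [27,53): 26 bp
  [53,67): 14 bp
  [67,75): 8 bp
  [75,90): 15 bp
  [90,106): 16 bp
  [106,111): 5 bp
  [111,121): 10 bp
  [121,126): 5 bp
  [126,138): 12 bp
  [138,151): 13 bp
  [151,153): 2 bp
  [153,161): 8 bp
  [161,181): 20 bp
  [181,186): 5 bp

[2,5,5,5,8,8,8,9,10,10,12,13,14,15,16,20,26]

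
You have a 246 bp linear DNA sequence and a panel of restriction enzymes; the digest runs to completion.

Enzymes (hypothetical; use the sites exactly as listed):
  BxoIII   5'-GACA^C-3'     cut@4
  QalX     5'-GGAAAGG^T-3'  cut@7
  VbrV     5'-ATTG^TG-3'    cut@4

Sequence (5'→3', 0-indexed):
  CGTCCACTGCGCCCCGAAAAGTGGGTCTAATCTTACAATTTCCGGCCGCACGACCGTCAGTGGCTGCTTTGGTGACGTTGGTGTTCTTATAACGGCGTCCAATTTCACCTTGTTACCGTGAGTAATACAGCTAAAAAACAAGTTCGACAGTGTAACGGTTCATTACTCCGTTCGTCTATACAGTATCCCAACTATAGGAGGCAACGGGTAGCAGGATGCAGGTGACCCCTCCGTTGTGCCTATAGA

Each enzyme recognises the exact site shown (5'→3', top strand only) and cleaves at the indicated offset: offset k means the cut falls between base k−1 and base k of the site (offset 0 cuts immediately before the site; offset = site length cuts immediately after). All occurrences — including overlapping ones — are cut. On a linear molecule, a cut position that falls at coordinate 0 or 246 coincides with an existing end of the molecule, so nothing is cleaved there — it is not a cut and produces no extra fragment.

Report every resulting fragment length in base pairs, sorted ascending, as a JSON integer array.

[246]

Per-enzyme occurrences:
  BxoIII (GACAC, off=4): no sites
  QalX (GGAAAGGT, off=7): no sites
  VbrV (ATTGTG, off=4): no sites

Pooled cuts: ∅

Fragments:
  no cuts → one linear fragment of 246 bp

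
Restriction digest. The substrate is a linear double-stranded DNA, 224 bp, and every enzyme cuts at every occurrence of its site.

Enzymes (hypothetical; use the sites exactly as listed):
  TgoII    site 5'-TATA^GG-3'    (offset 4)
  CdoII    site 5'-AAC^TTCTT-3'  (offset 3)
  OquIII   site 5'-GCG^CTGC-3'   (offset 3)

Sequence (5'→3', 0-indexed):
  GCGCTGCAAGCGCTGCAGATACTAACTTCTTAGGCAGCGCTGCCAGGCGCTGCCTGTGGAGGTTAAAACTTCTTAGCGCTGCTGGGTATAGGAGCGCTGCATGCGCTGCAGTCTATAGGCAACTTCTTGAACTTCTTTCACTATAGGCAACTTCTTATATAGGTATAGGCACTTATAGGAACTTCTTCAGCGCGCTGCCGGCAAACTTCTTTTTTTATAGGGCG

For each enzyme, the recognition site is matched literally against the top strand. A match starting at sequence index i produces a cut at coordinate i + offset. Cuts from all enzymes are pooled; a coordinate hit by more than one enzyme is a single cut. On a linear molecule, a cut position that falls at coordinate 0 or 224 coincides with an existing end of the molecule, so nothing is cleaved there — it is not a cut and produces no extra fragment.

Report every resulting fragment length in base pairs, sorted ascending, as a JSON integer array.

[3,5,5,6,6,6,6,9,9,9,9,10,10,10,12,12,12,12,13,13,13,14,20]

Site scan:
  TgoII (TATAGG, off=4): starts [86, 113, 141, 157, 163, 173, 215] → cuts [90, 117, 145, 161, 167, 177, 219]
  CdoII (AACTTCTT, off=3): starts [23, 66, 120, 129, 148, 179, 203] → cuts [26, 69, 123, 132, 151, 182, 206]
  OquIII (GCGCTGC, off=3): starts [0, 9, 36, 46, 75, 93, 102, 191] → cuts [3, 12, 39, 49, 78, 96, 105, 194]

All cut coordinates (distinct, sorted): [3, 12, 26, 39, 49, 69, 78, 90, 96, 105, 117, 123, 132, 145, 151, 161, 167, 177, 182, 194, 206, 219]

Fragment lengths:
  [0,3): 3 bp
  [3,12): 9 bp
  [12,26): 14 bp
  [26,39): 13 bp
  [39,49): 10 bp
  [49,69): 20 bp
  [69,78): 9 bp
  [78,90): 12 bp
  [90,96): 6 bp
  [96,105): 9 bp
  [105,117): 12 bp
  [117,123): 6 bp
  [123,132): 9 bp
  [132,145): 13 bp
  [145,151): 6 bp
  [151,161): 10 bp
  [161,167): 6 bp
  [167,177): 10 bp
  [177,182): 5 bp
  [182,194): 12 bp
  [194,206): 12 bp
  [206,219): 13 bp
  [219,224): 5 bp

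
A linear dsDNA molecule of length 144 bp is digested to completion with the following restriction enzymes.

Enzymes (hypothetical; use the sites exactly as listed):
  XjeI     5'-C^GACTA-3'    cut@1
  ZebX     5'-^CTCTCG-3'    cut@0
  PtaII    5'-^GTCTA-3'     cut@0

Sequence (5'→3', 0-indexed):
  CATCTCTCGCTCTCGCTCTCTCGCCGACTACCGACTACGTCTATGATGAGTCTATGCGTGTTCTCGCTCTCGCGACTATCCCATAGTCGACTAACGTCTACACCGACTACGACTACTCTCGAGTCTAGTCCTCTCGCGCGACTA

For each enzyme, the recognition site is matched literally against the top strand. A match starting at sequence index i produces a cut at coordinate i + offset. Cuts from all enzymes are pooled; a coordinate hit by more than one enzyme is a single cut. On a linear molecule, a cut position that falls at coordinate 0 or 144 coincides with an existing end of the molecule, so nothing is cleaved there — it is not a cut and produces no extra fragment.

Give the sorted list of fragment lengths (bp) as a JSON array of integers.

[3,5,5,6,6,6,7,7,7,7,8,8,8,9,9,11,15,17]

Per-enzyme occurrences:
  XjeI (CGACTA, off=1): starts [24, 31, 72, 87, 103, 109, 138] → cuts [25, 32, 73, 88, 104, 110, 139]
  ZebX (CTCTCG, off=0): starts [3, 9, 17, 66, 115, 130] → cuts [3, 9, 17, 66, 115, 130]
  PtaII (GTCTA, off=0): starts [38, 49, 95, 122] → cuts [38, 49, 95, 122]

All cut coordinates (distinct, sorted): [3, 9, 17, 25, 32, 38, 49, 66, 73, 88, 95, 104, 110, 115, 122, 130, 139]

Fragments:
  [0,3): 3 bp
  [3,9): 6 bp
  [9,17): 8 bp
  [17,25): 8 bp
  [25,32): 7 bp
  [32,38): 6 bp
  [38,49): 11 bp
  [49,66): 17 bp
  [66,73): 7 bp
  [73,88): 15 bp
  [88,95): 7 bp
  [95,104): 9 bp
  [104,110): 6 bp
  [110,115): 5 bp
  [115,122): 7 bp
  [122,130): 8 bp
  [130,139): 9 bp
  [139,144): 5 bp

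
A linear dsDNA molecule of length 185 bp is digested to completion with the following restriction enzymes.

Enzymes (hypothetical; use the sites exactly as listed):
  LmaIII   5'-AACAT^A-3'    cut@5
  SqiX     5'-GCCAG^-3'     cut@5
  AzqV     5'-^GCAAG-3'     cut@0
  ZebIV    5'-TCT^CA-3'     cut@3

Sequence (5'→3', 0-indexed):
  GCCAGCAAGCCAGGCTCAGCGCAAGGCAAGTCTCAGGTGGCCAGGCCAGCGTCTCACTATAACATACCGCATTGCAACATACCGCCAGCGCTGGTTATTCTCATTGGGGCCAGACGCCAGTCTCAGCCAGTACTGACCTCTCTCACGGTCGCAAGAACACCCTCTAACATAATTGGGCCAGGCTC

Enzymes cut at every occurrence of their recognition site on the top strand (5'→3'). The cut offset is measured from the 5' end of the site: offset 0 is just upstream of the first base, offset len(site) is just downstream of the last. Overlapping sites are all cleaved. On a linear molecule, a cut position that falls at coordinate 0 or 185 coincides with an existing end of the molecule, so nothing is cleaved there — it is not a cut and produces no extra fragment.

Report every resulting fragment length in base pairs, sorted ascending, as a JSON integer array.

[1,3,4,4,5,5,5,7,7,7,7,8,8,8,11,11,11,12,13,13,15,20]

Scan for sites:
  LmaIII (AACATA, off=5): starts [60, 75, 165] → cuts [65, 80, 170]
  SqiX (GCCAG, off=5): starts [0, 8, 39, 44, 83, 108, 115, 125, 176] → cuts [5, 13, 44, 49, 88, 113, 120, 130, 181]
  AzqV (GCAAG, off=0): starts [4, 20, 25, 150] → cuts [4, 20, 25, 150]
  ZebIV (TCTCA, off=3): starts [30, 51, 98, 120, 140] → cuts [33, 54, 101, 123, 143]

All cut coordinates (distinct, sorted): [4, 5, 13, 20, 25, 33, 44, 49, 54, 65, 80, 88, 101, 113, 120, 123, 130, 143, 150, 170, 181]

Fragments:
  [0,4): 4 bp
  [4,5): 1 bp
  [5,13): 8 bp
  [13,20): 7 bp
  [20,25): 5 bp
  [25,33): 8 bp
  [33,44): 11 bp
  [44,49): 5 bp
  [49,54): 5 bp
  [54,65): 11 bp
  [65,80): 15 bp
  [80,88): 8 bp
  [88,101): 13 bp
  [101,113): 12 bp
  [113,120): 7 bp
  [120,123): 3 bp
  [123,130): 7 bp
  [130,143): 13 bp
  [143,150): 7 bp
  [150,170): 20 bp
  [170,181): 11 bp
  [181,185): 4 bp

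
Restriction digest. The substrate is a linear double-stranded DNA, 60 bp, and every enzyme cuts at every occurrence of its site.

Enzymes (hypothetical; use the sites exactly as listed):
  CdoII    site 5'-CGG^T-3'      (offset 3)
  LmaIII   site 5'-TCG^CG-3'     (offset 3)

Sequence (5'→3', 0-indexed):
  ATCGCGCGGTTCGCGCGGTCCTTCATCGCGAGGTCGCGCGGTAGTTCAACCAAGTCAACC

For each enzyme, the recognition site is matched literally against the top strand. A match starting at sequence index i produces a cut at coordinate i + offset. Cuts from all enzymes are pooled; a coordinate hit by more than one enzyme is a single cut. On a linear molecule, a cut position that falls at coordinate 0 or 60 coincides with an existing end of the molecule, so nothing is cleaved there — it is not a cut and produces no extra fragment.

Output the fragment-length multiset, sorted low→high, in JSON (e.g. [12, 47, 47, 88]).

Scan for sites:
  CdoII CGGT/3: at [6, 15, 38] ⇒ [9, 18, 41]
  LmaIII TCGCG/3: at [1, 10, 25, 33] ⇒ [4, 13, 28, 36]

All cut coordinates (distinct, sorted): [4, 9, 13, 18, 28, 36, 41]

Fragment lengths:
  [0,4): 4 bp
  [4,9): 5 bp
  [9,13): 4 bp
  [13,18): 5 bp
  [18,28): 10 bp
  [28,36): 8 bp
  [36,41): 5 bp
  [41,60): 19 bp

[4,4,5,5,5,8,10,19]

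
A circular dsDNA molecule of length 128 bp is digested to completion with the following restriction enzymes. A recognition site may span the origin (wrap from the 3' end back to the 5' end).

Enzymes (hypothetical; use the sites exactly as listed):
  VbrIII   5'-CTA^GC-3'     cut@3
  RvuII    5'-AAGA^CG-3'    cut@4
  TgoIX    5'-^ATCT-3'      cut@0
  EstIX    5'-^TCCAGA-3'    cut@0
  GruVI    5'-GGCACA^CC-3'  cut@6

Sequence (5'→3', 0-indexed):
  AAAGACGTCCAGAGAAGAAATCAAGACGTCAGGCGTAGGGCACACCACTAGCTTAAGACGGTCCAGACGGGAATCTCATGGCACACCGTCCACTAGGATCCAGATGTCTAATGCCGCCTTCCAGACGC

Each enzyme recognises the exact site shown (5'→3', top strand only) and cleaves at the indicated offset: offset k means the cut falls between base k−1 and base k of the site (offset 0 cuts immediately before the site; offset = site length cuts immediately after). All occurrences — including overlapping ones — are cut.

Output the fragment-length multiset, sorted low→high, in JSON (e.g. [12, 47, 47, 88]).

[2,3,6,8,11,13,13,14,18,19,21]

Per-enzyme occurrences:
  VbrIII CTAGC/3: at [47] ⇒ [50]
  RvuII AAGACG/4: at [1, 22, 54] ⇒ [5, 26, 58]
  TgoIX ATCT/0: at [72] ⇒ [72]
  EstIX TCCAGA/0: at [7, 61, 98, 119] ⇒ [7, 61, 98, 119]
  GruVI GGCACACC/6: at [38, 79] ⇒ [44, 85]

All cut coordinates (distinct, sorted): [5, 7, 26, 44, 50, 58, 61, 72, 85, 98, 119]

Fragments:
  5→7: 2 bp
  7→26: 19 bp
  26→44: 18 bp
  44→50: 6 bp
  50→58: 8 bp
  58→61: 3 bp
  61→72: 11 bp
  72→85: 13 bp
  85→98: 13 bp
  98→119: 21 bp
  119→5 (wrap): 128-119+5 = 14 bp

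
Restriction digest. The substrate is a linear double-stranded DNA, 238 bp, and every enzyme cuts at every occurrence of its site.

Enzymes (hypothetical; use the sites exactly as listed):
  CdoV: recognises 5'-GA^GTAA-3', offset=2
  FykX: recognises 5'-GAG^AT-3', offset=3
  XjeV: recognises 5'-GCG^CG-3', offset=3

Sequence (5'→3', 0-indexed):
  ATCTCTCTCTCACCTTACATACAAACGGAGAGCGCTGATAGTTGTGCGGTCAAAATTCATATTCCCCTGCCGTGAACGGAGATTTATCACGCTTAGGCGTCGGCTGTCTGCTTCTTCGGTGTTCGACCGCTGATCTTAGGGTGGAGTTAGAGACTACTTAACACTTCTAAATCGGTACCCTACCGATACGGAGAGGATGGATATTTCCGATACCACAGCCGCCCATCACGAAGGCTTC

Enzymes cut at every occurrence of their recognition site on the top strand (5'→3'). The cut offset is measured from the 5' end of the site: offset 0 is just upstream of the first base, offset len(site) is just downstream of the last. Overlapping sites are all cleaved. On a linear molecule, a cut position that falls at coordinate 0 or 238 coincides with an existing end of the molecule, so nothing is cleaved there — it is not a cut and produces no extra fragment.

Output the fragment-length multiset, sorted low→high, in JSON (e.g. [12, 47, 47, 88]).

[81,157]

Scan for sites:
  CdoV (GAGTAA, off=2): no sites
  FykX GAGAT/3: at [78] ⇒ [81]
  XjeV (GCGCG, off=3): no sites

Pooled cuts: [81]

Fragment lengths:
  [0,81): 81 bp
  [81,238): 157 bp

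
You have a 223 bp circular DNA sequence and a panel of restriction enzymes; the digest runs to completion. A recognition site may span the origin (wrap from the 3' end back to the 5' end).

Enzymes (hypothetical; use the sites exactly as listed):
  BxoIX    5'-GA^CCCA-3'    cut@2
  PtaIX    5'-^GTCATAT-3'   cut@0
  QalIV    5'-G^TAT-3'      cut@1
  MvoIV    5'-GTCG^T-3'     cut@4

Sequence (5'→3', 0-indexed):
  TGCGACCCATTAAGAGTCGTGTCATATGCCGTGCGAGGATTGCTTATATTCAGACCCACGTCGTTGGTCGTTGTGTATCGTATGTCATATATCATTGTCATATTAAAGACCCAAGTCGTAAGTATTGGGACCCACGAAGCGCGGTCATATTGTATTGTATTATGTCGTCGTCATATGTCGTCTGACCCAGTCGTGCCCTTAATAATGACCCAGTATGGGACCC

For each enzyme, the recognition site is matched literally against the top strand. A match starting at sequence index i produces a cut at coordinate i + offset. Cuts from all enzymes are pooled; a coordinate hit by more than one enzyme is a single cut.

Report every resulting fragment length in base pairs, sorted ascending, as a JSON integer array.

[1,1,2,3,4,5,5,5,5,5,7,8,8,9,9,9,10,10,13,13,13,14,15,15,34]

Site scan:
  BxoIX (GACCCA, off=2): starts [3, 52, 107, 128, 183, 206] → cuts [5, 54, 109, 130, 185, 208]
  PtaIX (GTCATAT, off=0): starts [20, 83, 96, 143, 169] → cuts [20, 83, 96, 143, 169]
  QalIV (GTAT, off=1): starts [74, 79, 121, 151, 156, 212] → cuts [75, 80, 122, 152, 157, 213]
  MvoIV (GTCGT, off=4): starts [15, 59, 66, 114, 163, 166, 176, 189] → cuts [19, 63, 70, 118, 167, 170, 180, 193]

Pooled cuts: [5, 19, 20, 54, 63, 70, 75, 80, 83, 96, 109, 118, 122, 130, 143, 152, 157, 167, 169, 170, 180, 185, 193, 208, 213]

Fragments:
  5→19: 14 bp
  19→20: 1 bp
  20→54: 34 bp
  54→63: 9 bp
  63→70: 7 bp
  70→75: 5 bp
  75→80: 5 bp
  80→83: 3 bp
  83→96: 13 bp
  96→109: 13 bp
  109→118: 9 bp
  118→122: 4 bp
  122→130: 8 bp
  130→143: 13 bp
  143→152: 9 bp
  152→157: 5 bp
  157→167: 10 bp
  167→169: 2 bp
  169→170: 1 bp
  170→180: 10 bp
  180→185: 5 bp
  185→193: 8 bp
  193→208: 15 bp
  208→213: 5 bp
  213→5 (wrap): 223-213+5 = 15 bp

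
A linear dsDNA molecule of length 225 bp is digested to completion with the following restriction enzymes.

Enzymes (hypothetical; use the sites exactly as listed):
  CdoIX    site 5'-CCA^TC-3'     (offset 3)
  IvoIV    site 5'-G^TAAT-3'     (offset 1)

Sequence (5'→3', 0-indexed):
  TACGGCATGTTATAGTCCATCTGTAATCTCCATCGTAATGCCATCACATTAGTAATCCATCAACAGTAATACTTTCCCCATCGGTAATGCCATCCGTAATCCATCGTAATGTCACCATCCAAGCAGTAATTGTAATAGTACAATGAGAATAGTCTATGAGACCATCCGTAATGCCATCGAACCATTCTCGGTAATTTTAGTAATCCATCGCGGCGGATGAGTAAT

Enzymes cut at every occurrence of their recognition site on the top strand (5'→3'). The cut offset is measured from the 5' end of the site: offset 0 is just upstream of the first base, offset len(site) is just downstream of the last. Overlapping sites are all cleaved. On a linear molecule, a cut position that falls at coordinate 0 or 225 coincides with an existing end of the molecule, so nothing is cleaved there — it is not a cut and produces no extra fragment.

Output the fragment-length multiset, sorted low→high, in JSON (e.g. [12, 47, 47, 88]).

[3,3,4,4,4,4,4,6,7,7,7,7,8,8,8,9,9,9,9,11,14,14,15,19,32]

Scan for sites:
  CdoIX (CCATC, off=3): starts [16, 29, 40, 56, 77, 89, 100, 114, 161, 173, 204] → cuts [19, 32, 43, 59, 80, 92, 103, 117, 164, 176, 207]
  IvoIV (GTAAT, off=1): starts [22, 34, 51, 65, 83, 95, 105, 125, 131, 167, 190, 199, 220] → cuts [23, 35, 52, 66, 84, 96, 106, 126, 132, 168, 191, 200, 221]

All cut coordinates (distinct, sorted): [19, 23, 32, 35, 43, 52, 59, 66, 80, 84, 92, 96, 103, 106, 117, 126, 132, 164, 168, 176, 191, 200, 207, 221]

Fragment lengths:
  [0,19): 19 bp
  [19,23): 4 bp
  [23,32): 9 bp
  [32,35): 3 bp
  [35,43): 8 bp
  [43,52): 9 bp
  [52,59): 7 bp
  [59,66): 7 bp
  [66,80): 14 bp
  [80,84): 4 bp
  [84,92): 8 bp
  [92,96): 4 bp
  [96,103): 7 bp
  [103,106): 3 bp
  [106,117): 11 bp
  [117,126): 9 bp
  [126,132): 6 bp
  [132,164): 32 bp
  [164,168): 4 bp
  [168,176): 8 bp
  [176,191): 15 bp
  [191,200): 9 bp
  [200,207): 7 bp
  [207,221): 14 bp
  [221,225): 4 bp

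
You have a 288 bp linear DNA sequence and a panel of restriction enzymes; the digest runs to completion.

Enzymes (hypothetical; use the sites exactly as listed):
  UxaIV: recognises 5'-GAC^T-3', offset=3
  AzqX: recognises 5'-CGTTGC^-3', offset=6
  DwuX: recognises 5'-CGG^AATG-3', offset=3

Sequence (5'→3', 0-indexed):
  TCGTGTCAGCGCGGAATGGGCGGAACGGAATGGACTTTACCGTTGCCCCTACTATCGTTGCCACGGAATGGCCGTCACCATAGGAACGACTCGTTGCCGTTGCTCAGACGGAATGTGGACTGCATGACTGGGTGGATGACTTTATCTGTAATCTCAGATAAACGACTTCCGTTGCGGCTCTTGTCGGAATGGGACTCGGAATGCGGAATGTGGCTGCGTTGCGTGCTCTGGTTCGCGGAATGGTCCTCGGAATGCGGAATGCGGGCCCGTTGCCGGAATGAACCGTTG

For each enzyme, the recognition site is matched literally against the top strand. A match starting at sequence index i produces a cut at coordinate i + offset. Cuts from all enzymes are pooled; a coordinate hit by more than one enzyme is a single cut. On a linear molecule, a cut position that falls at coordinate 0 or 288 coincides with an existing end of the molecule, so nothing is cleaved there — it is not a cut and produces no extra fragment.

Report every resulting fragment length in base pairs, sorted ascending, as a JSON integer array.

[3,4,5,6,7,7,7,7,8,8,8,9,9,11,12,12,12,12,14,14,15,16,16,16,24,26]

Scan for sites:
  UxaIV (GACT, off=3): starts [32, 87, 117, 125, 137, 163, 192] → cuts [35, 90, 120, 128, 140, 166, 195]
  AzqX (CGTTGC, off=6): starts [40, 55, 91, 97, 169, 216, 267] → cuts [46, 61, 97, 103, 175, 222, 273]
  DwuX (CGGAATG, off=3): starts [11, 25, 63, 108, 184, 196, 203, 235, 247, 254, 273] → cuts [14, 28, 66, 111, 187, 199, 206, 238, 250, 257, 276]

All cut coordinates (distinct, sorted): [14, 28, 35, 46, 61, 66, 90, 97, 103, 111, 120, 128, 140, 166, 175, 187, 195, 199, 206, 222, 238, 250, 257, 273, 276]

Fragments:
  [0,14): 14 bp
  [14,28): 14 bp
  [28,35): 7 bp
  [35,46): 11 bp
  [46,61): 15 bp
  [61,66): 5 bp
  [66,90): 24 bp
  [90,97): 7 bp
  [97,103): 6 bp
  [103,111): 8 bp
  [111,120): 9 bp
  [120,128): 8 bp
  [128,140): 12 bp
  [140,166): 26 bp
  [166,175): 9 bp
  [175,187): 12 bp
  [187,195): 8 bp
  [195,199): 4 bp
  [199,206): 7 bp
  [206,222): 16 bp
  [222,238): 16 bp
  [238,250): 12 bp
  [250,257): 7 bp
  [257,273): 16 bp
  [273,276): 3 bp
  [276,288): 12 bp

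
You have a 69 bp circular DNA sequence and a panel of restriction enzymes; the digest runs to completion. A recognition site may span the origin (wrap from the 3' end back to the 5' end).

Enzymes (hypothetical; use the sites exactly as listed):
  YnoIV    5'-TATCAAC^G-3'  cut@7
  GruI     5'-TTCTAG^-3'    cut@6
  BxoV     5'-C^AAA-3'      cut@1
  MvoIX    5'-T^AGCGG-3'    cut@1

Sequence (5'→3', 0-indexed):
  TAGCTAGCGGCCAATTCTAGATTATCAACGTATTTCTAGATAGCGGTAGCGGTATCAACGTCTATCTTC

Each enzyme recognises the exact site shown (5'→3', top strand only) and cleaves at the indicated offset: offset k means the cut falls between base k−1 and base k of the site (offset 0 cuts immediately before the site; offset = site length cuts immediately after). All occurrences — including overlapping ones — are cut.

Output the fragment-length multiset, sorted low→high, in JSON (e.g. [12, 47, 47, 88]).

Site scan:
  YnoIV TATCAACG/7: at [22, 52] ⇒ [29, 59]
  GruI TTCTAG/6: at [14, 33, 66] ⇒ [3, 20, 39]
  BxoV (CAAA, off=1): no sites
  MvoIX TAGCGG/1: at [4, 40, 46] ⇒ [5, 41, 47]

Pooled cuts: [3, 5, 20, 29, 39, 41, 47, 59]

Fragments:
  3→5: 2 bp
  5→20: 15 bp
  20→29: 9 bp
  29→39: 10 bp
  39→41: 2 bp
  41→47: 6 bp
  47→59: 12 bp
  59→3 (wrap): 69-59+3 = 13 bp

[2,2,6,9,10,12,13,15]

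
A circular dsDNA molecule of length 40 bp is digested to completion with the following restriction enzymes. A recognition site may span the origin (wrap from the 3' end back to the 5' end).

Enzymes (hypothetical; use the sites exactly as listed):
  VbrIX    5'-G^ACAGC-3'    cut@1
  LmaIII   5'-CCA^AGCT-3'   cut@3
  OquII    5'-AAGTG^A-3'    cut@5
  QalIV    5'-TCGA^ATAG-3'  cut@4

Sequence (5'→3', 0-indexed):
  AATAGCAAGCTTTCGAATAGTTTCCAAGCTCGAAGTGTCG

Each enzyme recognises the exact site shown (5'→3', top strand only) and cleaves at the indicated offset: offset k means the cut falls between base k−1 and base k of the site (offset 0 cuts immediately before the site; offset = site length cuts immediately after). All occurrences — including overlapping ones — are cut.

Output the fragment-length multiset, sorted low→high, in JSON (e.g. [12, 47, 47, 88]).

Per-enzyme occurrences:
  VbrIX (GACAGC, off=1): no sites
  LmaIII (CCAAGCT, off=3): starts [23] → cuts [26]
  OquII (AAGTGA, off=5): no sites
  QalIV (TCGAATAG, off=4): starts [12, 37] → cuts [1, 16]

All cut coordinates (distinct, sorted): [1, 16, 26]

Fragments:
  1→16: 15 bp
  16→26: 10 bp
  26→1 (wrap): 40-26+1 = 15 bp

[10,15,15]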